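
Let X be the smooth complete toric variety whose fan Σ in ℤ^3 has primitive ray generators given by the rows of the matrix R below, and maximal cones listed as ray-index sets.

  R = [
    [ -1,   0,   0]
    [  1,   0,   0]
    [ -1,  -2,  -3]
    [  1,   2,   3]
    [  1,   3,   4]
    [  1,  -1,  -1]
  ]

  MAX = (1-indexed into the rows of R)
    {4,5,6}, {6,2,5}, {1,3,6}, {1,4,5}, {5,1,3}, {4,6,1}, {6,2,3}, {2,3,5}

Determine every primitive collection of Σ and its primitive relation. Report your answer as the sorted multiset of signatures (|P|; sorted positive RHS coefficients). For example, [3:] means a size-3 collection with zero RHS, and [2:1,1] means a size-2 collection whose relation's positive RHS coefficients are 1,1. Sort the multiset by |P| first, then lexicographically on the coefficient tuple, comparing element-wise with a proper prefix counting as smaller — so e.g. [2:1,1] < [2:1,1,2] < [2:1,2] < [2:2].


Primitive collections (5):

  P={1,2}:  v_{1} + v_{2} = 0  so sig = [2:]
  P={3,4}:  v_{3} + v_{4} = 0  so sig = [2:]
  P={2,4}:  v_{2} + v_{4} = v_{5} + v_{6}  so sig = [2:1,1]
  P={1,5,6}:  v_{1} + v_{5} + v_{6} = v_{4}  so sig = [3:1]
  P={3,5,6}:  v_{3} + v_{5} + v_{6} = v_{2}  so sig = [3:1]

Signatures (|P|; sorted positive RHS coefficients), sorted:
{ [2:] ×2,  [2:1,1],  [3:1] ×2 }


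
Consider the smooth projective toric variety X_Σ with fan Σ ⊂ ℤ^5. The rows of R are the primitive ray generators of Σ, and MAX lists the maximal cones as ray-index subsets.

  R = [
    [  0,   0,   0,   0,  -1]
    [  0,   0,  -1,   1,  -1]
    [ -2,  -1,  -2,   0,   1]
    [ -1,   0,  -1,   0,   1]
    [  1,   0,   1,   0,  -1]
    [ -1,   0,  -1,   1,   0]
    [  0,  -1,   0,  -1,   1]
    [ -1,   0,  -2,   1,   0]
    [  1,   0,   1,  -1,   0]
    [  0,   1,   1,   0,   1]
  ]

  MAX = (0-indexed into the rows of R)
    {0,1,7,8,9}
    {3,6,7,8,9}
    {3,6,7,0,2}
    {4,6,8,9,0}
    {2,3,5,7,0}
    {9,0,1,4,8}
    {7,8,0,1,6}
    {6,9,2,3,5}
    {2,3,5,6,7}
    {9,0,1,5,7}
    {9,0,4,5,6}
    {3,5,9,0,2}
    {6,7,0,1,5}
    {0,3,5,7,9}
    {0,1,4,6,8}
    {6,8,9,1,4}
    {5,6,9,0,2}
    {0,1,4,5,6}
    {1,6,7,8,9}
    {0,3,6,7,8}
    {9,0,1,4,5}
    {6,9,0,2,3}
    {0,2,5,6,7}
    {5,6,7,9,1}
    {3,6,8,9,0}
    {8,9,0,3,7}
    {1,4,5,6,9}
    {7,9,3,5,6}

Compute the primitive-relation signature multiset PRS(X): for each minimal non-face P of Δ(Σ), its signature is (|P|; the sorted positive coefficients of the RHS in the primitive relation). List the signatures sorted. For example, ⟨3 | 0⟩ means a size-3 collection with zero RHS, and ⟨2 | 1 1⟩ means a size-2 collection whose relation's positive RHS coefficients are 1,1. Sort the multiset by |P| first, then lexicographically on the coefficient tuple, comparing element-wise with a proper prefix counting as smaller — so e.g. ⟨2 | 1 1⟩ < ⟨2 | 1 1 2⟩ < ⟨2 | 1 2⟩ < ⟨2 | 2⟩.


Minimal non-faces — 11 found among 10 rays, 28 max cones:

  {3,4}:  v_{3} + v_{4} = 0  →  sig = ⟨2 | 0⟩
  {5,8}:  v_{5} + v_{8} = 0  →  sig = ⟨2 | 0⟩
  {1,3}:  v_{1} + v_{3} = v_{7}  →  sig = ⟨2 | 1⟩
  {4,7}:  v_{4} + v_{7} = v_{1}  →  sig = ⟨2 | 1⟩
  {2,4}:  v_{2} + v_{4} = v_{0} + v_{5} + v_{6}  →  sig = ⟨2 | 1 1 1⟩
  {2,8}:  v_{2} + v_{8} = v_{0} + v_{3} + v_{6}  →  sig = ⟨2 | 1 1 1⟩
  {1,2}:  v_{1} + v_{2} = v_{0} + v_{5} + v_{6} + v_{7}  →  sig = ⟨2 | 1 1 1 1⟩
  {2,7,9}:  v_{2} + v_{7} + v_{9} = 2·v_{3} + v_{5}  →  sig = ⟨3 | 1 2⟩
  {0,1,6,9}:  v_{0} + v_{1} + v_{6} + v_{9} = 0  →  sig = ⟨4 | 0⟩
  {0,3,5,6}:  v_{0} + v_{3} + v_{5} + v_{6} = v_{2}  →  sig = ⟨4 | 1⟩
  {0,6,7,9}:  v_{0} + v_{6} + v_{7} + v_{9} = v_{3}  →  sig = ⟨4 | 1⟩

Hence PRS(X_Σ) =
    ⟨2 | 0⟩
    ⟨2 | 0⟩
    ⟨2 | 1⟩
    ⟨2 | 1⟩
    ⟨2 | 1 1 1⟩
    ⟨2 | 1 1 1⟩
    ⟨2 | 1 1 1 1⟩
    ⟨3 | 1 2⟩
    ⟨4 | 0⟩
    ⟨4 | 1⟩
    ⟨4 | 1⟩


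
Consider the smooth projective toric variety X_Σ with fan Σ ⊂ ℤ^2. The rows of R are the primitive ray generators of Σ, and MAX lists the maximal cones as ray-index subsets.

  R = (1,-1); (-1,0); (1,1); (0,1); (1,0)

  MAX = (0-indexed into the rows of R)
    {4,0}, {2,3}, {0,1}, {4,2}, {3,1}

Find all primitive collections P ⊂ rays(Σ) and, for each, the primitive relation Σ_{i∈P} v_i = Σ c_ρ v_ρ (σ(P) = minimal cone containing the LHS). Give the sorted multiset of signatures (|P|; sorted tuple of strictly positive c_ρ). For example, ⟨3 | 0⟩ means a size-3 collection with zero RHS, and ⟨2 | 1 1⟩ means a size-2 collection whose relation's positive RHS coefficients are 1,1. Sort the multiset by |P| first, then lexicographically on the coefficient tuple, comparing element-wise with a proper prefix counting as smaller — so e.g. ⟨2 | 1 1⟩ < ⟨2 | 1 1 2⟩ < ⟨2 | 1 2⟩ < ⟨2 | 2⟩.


Δ(Σ) — 5 vertices, 5 min non-faces:

  • {1,4}:  v_{1} + v_{4} = 0 ; sig = ⟨2 | 0⟩
  • {0,3}:  v_{0} + v_{3} = v_{4} ; sig = ⟨2 | 1⟩
  • {1,2}:  v_{1} + v_{2} = v_{3} ; sig = ⟨2 | 1⟩
  • {3,4}:  v_{3} + v_{4} = v_{2} ; sig = ⟨2 | 1⟩
  • {0,2}:  v_{0} + v_{2} = 2·v_{4} ; sig = ⟨2 | 2⟩

Signatures (|P|; sorted positive RHS coefficients), sorted:
    ⟨2 | 0⟩
    ⟨2 | 1⟩
    ⟨2 | 1⟩
    ⟨2 | 1⟩
    ⟨2 | 2⟩


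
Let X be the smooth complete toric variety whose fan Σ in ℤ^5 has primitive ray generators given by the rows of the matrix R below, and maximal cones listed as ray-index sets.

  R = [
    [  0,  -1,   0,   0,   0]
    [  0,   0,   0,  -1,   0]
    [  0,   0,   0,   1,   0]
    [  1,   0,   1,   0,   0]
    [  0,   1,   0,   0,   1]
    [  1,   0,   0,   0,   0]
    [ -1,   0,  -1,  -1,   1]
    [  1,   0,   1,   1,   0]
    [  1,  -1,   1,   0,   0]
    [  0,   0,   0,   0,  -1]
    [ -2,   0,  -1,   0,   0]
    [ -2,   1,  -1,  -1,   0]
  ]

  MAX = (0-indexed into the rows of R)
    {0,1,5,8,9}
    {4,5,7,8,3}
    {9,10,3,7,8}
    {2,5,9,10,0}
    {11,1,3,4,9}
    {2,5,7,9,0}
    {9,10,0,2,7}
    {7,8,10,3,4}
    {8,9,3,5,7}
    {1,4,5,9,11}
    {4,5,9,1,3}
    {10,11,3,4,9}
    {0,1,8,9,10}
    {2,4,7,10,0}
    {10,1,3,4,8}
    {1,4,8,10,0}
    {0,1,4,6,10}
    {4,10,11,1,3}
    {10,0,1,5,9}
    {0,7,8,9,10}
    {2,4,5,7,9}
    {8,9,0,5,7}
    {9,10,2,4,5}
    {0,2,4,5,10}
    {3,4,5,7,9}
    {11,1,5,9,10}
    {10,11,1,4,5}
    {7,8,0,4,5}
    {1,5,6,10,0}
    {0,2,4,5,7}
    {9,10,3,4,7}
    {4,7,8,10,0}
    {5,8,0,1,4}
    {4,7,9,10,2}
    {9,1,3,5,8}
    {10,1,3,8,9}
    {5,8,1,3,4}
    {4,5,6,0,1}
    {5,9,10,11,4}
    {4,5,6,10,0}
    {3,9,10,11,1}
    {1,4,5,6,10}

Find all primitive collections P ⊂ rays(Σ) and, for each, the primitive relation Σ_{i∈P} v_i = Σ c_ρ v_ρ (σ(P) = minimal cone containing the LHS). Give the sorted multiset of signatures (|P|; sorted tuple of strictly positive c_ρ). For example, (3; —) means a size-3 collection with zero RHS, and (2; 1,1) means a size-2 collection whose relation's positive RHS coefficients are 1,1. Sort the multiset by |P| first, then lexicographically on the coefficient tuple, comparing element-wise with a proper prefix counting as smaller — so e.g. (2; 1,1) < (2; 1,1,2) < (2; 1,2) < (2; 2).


Minimal non-faces — 23 found among 12 rays, 42 max cones:

  P={1,2}:  v_{1} + v_{2} = 0  ⟹  sig = (2; —)
  P={0,3}:  v_{0} + v_{3} = v_{8}  ⟹  sig = (2; 1)
  P={1,7}:  v_{1} + v_{7} = v_{3}  ⟹  sig = (2; 1)
  P={2,3}:  v_{2} + v_{3} = v_{7}  ⟹  sig = (2; 1)
  P={0,11}:  v_{0} + v_{11} = v_{1} + v_{10}  ⟹  sig = (2; 1,1)
  P={2,8}:  v_{2} + v_{8} = v_{0} + v_{7}  ⟹  sig = (2; 1,1)
  P={6,7}:  v_{6} + v_{7} = v_{0} + v_{4}  ⟹  sig = (2; 1,1)
  P={2,11}:  v_{2} + v_{11} = v_{4} + v_{9} + v_{10}  ⟹  sig = (2; 1,1,1)
  P={3,6}:  v_{3} + v_{6} = v_{0} + v_{1} + v_{4}  ⟹  sig = (2; 1,1,1)
  P={6,9}:  v_{6} + v_{9} = v_{1} + v_{5} + v_{10}  ⟹  sig = (2; 1,1,1)
  P={8,11}:  v_{8} + v_{11} = v_{1} + v_{3} + v_{10}  ⟹  sig = (2; 1,1,1)
  P={2,6}:  v_{2} + v_{6} = v_{0} + v_{4} + v_{5} + v_{10}  ⟹  sig = (2; 1,1,1,1)
  P={7,11}:  v_{7} + v_{11} = v_{3} + v_{4} + v_{9} + v_{10}  ⟹  sig = (2; 1,1,1,1)
  P={6,8}:  v_{6} + v_{8} = 2·v_{0} + v_{1} + v_{4}  ⟹  sig = (2; 1,1,2)
  P={6,11}:  v_{6} + v_{11} = 2·v_{1} + v_{4} + v_{5} + 2·v_{10}  ⟹  sig = (2; 1,1,2,2)
  P={0,4,9}:  v_{0} + v_{4} + v_{9} = 0  ⟹  sig = (3; —)
  P={3,5,10}:  v_{3} + v_{5} + v_{10} = 0  ⟹  sig = (3; —)
  P={4,8,9}:  v_{4} + v_{8} + v_{9} = v_{3}  ⟹  sig = (3; 1)
  P={5,7,10}:  v_{5} + v_{7} + v_{10} = v_{2}  ⟹  sig = (3; 1)
  P={5,8,10}:  v_{5} + v_{8} + v_{10} = v_{0}  ⟹  sig = (3; 1)
  P={3,5,11}:  v_{3} + v_{5} + v_{11} = v_{1} + v_{4} + v_{9}  ⟹  sig = (3; 1,1,1)
  P={1,4,9,10}:  v_{1} + v_{4} + v_{9} + v_{10} = v_{11}  ⟹  sig = (4; 1)
  P={0,1,4,5,10}:  v_{0} + v_{1} + v_{4} + v_{5} + v_{10} = v_{6}  ⟹  sig = (5; 1)

Hence PRS(X_Σ) =
{ (2; —),  (2; 1) ×3,  (2; 1,1) ×3,  (2; 1,1,1) ×4,  (2; 1,1,1,1) ×2,  (2; 1,1,2),  (2; 1,1,2,2),  (3; —) ×2,  (3; 1) ×3,  (3; 1,1,1),  (4; 1),  (5; 1) }


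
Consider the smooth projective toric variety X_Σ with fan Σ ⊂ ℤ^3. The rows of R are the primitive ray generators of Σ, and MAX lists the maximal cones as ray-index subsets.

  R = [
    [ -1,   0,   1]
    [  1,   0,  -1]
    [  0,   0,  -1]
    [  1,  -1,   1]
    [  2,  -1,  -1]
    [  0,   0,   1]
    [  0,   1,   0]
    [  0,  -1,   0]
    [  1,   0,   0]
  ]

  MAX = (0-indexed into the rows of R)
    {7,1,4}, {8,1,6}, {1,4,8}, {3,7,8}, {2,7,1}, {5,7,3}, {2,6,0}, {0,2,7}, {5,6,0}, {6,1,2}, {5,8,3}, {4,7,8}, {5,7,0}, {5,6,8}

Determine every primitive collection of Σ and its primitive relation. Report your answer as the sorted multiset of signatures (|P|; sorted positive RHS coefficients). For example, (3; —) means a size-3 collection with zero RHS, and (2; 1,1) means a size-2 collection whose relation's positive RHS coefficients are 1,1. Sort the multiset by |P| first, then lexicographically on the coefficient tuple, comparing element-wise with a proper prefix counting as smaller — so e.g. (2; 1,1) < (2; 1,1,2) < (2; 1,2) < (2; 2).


17 collections generate NE(X_Σ); each relation:

  P={0,1}:  v_{0} + v_{1} = 0 — sig = (2; —)
  P={2,5}:  v_{2} + v_{5} = 0 — sig = (2; —)
  P={6,7}:  v_{6} + v_{7} = 0 — sig = (2; —)
  P={0,8}:  v_{0} + v_{8} = v_{5} — sig = (2; 1)
  P={1,5}:  v_{1} + v_{5} = v_{8} — sig = (2; 1)
  P={2,8}:  v_{2} + v_{8} = v_{1} — sig = (2; 1)
  P={0,4}:  v_{0} + v_{4} = v_{7} + v_{8} — sig = (2; 1,1)
  P={2,3}:  v_{2} + v_{3} = v_{7} + v_{8} — sig = (2; 1,1)
  P={3,6}:  v_{3} + v_{6} = v_{5} + v_{8} — sig = (2; 1,1)
  P={4,6}:  v_{4} + v_{6} = v_{1} + v_{8} — sig = (2; 1,1)
  P={0,3}:  v_{0} + v_{3} = 2·v_{5} + v_{7} — sig = (2; 1,2)
  P={1,3}:  v_{1} + v_{3} = v_{7} + 2·v_{8} — sig = (2; 1,2)
  P={2,4}:  v_{2} + v_{4} = 2·v_{1} + v_{7} — sig = (2; 1,2)
  P={4,5}:  v_{4} + v_{5} = v_{7} + 2·v_{8} — sig = (2; 1,2)
  P={3,4}:  v_{3} + v_{4} = 2·v_{7} + 3·v_{8} — sig = (2; 2,3)
  P={1,7,8}:  v_{1} + v_{7} + v_{8} = v_{4} — sig = (3; 1)
  P={5,7,8}:  v_{5} + v_{7} + v_{8} = v_{3} — sig = (3; 1)

Sorted signature multiset PRS(X):
{ (2; —) ×3,  (2; 1) ×3,  (2; 1,1) ×4,  (2; 1,2) ×4,  (2; 2,3),  (3; 1) ×2 }


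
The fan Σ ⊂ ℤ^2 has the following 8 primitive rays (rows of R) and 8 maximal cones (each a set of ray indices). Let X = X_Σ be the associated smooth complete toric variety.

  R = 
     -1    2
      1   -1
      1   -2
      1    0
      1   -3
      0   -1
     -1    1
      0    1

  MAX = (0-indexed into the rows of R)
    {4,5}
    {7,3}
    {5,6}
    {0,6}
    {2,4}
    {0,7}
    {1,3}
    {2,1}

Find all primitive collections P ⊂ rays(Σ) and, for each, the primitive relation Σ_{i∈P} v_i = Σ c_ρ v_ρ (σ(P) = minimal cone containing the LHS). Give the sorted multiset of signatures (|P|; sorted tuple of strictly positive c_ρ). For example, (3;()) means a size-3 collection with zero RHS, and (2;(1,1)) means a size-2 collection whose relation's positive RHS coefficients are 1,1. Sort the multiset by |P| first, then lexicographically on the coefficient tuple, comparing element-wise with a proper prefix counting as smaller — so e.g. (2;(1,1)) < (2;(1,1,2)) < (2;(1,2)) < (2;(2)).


Δ(Σ) — 8 vertices, 20 min non-faces:

  {0,2}:  v_{0} + v_{2} = 0  ⟹  sig = (2;())
  {1,6}:  v_{1} + v_{6} = 0  ⟹  sig = (2;())
  {5,7}:  v_{5} + v_{7} = 0  ⟹  sig = (2;())
  {0,1}:  v_{0} + v_{1} = v_{7}  ⟹  sig = (2;(1))
  {0,4}:  v_{0} + v_{4} = v_{5}  ⟹  sig = (2;(1))
  {0,5}:  v_{0} + v_{5} = v_{6}  ⟹  sig = (2;(1))
  {1,5}:  v_{1} + v_{5} = v_{2}  ⟹  sig = (2;(1))
  {1,7}:  v_{1} + v_{7} = v_{3}  ⟹  sig = (2;(1))
  {2,5}:  v_{2} + v_{5} = v_{4}  ⟹  sig = (2;(1))
  {2,6}:  v_{2} + v_{6} = v_{5}  ⟹  sig = (2;(1))
  {2,7}:  v_{2} + v_{7} = v_{1}  ⟹  sig = (2;(1))
  {3,5}:  v_{3} + v_{5} = v_{1}  ⟹  sig = (2;(1))
  {3,6}:  v_{3} + v_{6} = v_{7}  ⟹  sig = (2;(1))
  {4,7}:  v_{4} + v_{7} = v_{2}  ⟹  sig = (2;(1))
  {6,7}:  v_{6} + v_{7} = v_{0}  ⟹  sig = (2;(1))
  {3,4}:  v_{3} + v_{4} = v_{1} + v_{2}  ⟹  sig = (2;(1,1))
  {0,3}:  v_{0} + v_{3} = 2·v_{7}  ⟹  sig = (2;(2))
  {1,4}:  v_{1} + v_{4} = 2·v_{2}  ⟹  sig = (2;(2))
  {2,3}:  v_{2} + v_{3} = 2·v_{1}  ⟹  sig = (2;(2))
  {4,6}:  v_{4} + v_{6} = 2·v_{5}  ⟹  sig = (2;(2))

so the primitive-relation signature multiset is
    (2;())
    (2;())
    (2;())
    (2;(1))
    (2;(1))
    (2;(1))
    (2;(1))
    (2;(1))
    (2;(1))
    (2;(1))
    (2;(1))
    (2;(1))
    (2;(1))
    (2;(1))
    (2;(1))
    (2;(1,1))
    (2;(2))
    (2;(2))
    (2;(2))
    (2;(2))


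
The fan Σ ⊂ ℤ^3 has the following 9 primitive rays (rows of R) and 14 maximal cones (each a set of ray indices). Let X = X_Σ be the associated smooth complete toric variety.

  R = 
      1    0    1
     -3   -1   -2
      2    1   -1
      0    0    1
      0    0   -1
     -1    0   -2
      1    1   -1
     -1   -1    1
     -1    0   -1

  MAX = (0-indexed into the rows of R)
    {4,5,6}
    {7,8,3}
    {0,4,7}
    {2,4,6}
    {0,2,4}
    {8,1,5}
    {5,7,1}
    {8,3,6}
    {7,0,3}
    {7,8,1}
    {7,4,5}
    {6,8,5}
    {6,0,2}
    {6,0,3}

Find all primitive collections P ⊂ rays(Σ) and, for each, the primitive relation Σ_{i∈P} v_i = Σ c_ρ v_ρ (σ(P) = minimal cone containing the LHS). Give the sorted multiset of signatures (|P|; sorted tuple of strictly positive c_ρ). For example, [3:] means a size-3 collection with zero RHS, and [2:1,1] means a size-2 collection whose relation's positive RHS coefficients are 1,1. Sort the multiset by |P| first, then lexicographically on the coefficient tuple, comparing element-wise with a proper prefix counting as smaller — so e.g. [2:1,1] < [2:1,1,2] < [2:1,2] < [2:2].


The 17 primitive collections of Σ (r=9, n=3):

  {0,8}:  v_{0} + v_{8} = 0  ⟹  sig = [2:]
  {3,4}:  v_{3} + v_{4} = 0  ⟹  sig = [2:]
  {6,7}:  v_{6} + v_{7} = 0  ⟹  sig = [2:]
  {0,5}:  v_{0} + v_{5} = v_{4}  ⟹  sig = [2:1]
  {3,5}:  v_{3} + v_{5} = v_{8}  ⟹  sig = [2:1]
  {4,8}:  v_{4} + v_{8} = v_{5}  ⟹  sig = [2:1]
  {0,1}:  v_{0} + v_{1} = v_{5} + v_{7}  ⟹  sig = [2:1,1]
  {1,2}:  v_{1} + v_{2} = v_{4} + v_{5}  ⟹  sig = [2:1,1]
  {1,6}:  v_{1} + v_{6} = v_{5} + v_{8}  ⟹  sig = [2:1,1]
  {2,3}:  v_{2} + v_{3} = v_{0} + v_{6}  ⟹  sig = [2:1,1]
  {2,7}:  v_{2} + v_{7} = v_{0} + v_{4}  ⟹  sig = [2:1,1]
  {2,8}:  v_{2} + v_{8} = v_{4} + v_{6}  ⟹  sig = [2:1,1]
  {1,3}:  v_{1} + v_{3} = v_{7} + 2·v_{8}  ⟹  sig = [2:1,2]
  {1,4}:  v_{1} + v_{4} = 2·v_{5} + v_{7}  ⟹  sig = [2:1,2]
  {2,5}:  v_{2} + v_{5} = 2·v_{4} + v_{6}  ⟹  sig = [2:1,2]
  {0,4,6}:  v_{0} + v_{4} + v_{6} = v_{2}  ⟹  sig = [3:1]
  {5,7,8}:  v_{5} + v_{7} + v_{8} = v_{1}  ⟹  sig = [3:1]

so the primitive-relation signature multiset is
    |P|=2: 15 collections, coeffs (), (), (), (1), (1), (1), (1,1), (1,1), (1,1), (1,1), (1,1), (1,1), (1,2), (1,2), (1,2)
    |P|=3: 2 collections, coeffs (1), (1)


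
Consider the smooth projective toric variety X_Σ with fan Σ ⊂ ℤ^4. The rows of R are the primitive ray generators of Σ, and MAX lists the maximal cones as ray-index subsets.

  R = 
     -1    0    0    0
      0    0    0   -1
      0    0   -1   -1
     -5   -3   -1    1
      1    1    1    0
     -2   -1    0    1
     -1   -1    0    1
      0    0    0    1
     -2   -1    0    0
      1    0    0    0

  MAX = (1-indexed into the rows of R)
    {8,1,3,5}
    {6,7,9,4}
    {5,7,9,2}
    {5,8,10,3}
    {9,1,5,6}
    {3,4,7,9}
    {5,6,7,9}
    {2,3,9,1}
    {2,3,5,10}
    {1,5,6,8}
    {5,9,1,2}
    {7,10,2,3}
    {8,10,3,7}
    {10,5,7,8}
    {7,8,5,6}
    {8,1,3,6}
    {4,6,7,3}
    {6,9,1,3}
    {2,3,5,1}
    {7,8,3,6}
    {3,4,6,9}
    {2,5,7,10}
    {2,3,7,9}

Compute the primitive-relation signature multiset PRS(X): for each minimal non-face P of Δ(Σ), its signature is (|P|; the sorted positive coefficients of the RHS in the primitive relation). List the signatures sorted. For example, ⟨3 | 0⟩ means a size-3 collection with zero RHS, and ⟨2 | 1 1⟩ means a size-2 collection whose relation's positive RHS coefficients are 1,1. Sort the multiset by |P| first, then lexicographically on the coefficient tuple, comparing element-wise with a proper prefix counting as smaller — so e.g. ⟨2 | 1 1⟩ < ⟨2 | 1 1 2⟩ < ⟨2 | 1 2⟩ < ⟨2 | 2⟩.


Minimal non-faces — 16 found among 10 rays, 23 max cones:

  P = {1,10}:  v_{1} + v_{10} = 0  ⟹  sig = ⟨2 | 0⟩
  P = {2,8}:  v_{2} + v_{8} = 0  ⟹  sig = ⟨2 | 0⟩
  P = {1,7}:  v_{1} + v_{7} = v_{6}  ⟹  sig = ⟨2 | 1⟩
  P = {2,6}:  v_{2} + v_{6} = v_{9}  ⟹  sig = ⟨2 | 1⟩
  P = {6,10}:  v_{6} + v_{10} = v_{7}  ⟹  sig = ⟨2 | 1⟩
  P = {8,9}:  v_{8} + v_{9} = v_{6}  ⟹  sig = ⟨2 | 1⟩
  P = {4,5}:  v_{4} + v_{5} = v_{6} + v_{9}  ⟹  sig = ⟨2 | 1 1⟩
  P = {9,10}:  v_{9} + v_{10} = v_{2} + v_{7}  ⟹  sig = ⟨2 | 1 1⟩
  P = {1,4}:  v_{1} + v_{4} = v_{3} + 2·v_{6} + v_{9}  ⟹  sig = ⟨2 | 1 1 2⟩
  P = {2,4}:  v_{2} + v_{4} = v_{3} + v_{7} + 2·v_{9}  ⟹  sig = ⟨2 | 1 1 2⟩
  P = {4,8}:  v_{4} + v_{8} = v_{3} + 2·v_{6} + v_{7}  ⟹  sig = ⟨2 | 1 1 2⟩
  P = {4,10}:  v_{4} + v_{10} = v_{3} + 2·v_{7} + v_{9}  ⟹  sig = ⟨2 | 1 1 2⟩
  P = {3,5,7}:  v_{3} + v_{5} + v_{7} = 0  ⟹  sig = ⟨3 | 0⟩
  P = {3,5,6}:  v_{3} + v_{5} + v_{6} = v_{1}  ⟹  sig = ⟨3 | 1⟩
  P = {3,5,9}:  v_{3} + v_{5} + v_{9} = v_{1} + v_{2}  ⟹  sig = ⟨3 | 1 1⟩
  P = {3,6,7,9}:  v_{3} + v_{6} + v_{7} + v_{9} = v_{4}  ⟹  sig = ⟨4 | 1⟩

so the primitive-relation signature multiset is
[⟨2 | 0⟩, ⟨2 | 0⟩, ⟨2 | 1⟩, ⟨2 | 1⟩, ⟨2 | 1⟩, ⟨2 | 1⟩, ⟨2 | 1 1⟩, ⟨2 | 1 1⟩, ⟨2 | 1 1 2⟩, ⟨2 | 1 1 2⟩, ⟨2 | 1 1 2⟩, ⟨2 | 1 1 2⟩, ⟨3 | 0⟩, ⟨3 | 1⟩, ⟨3 | 1 1⟩, ⟨4 | 1⟩]


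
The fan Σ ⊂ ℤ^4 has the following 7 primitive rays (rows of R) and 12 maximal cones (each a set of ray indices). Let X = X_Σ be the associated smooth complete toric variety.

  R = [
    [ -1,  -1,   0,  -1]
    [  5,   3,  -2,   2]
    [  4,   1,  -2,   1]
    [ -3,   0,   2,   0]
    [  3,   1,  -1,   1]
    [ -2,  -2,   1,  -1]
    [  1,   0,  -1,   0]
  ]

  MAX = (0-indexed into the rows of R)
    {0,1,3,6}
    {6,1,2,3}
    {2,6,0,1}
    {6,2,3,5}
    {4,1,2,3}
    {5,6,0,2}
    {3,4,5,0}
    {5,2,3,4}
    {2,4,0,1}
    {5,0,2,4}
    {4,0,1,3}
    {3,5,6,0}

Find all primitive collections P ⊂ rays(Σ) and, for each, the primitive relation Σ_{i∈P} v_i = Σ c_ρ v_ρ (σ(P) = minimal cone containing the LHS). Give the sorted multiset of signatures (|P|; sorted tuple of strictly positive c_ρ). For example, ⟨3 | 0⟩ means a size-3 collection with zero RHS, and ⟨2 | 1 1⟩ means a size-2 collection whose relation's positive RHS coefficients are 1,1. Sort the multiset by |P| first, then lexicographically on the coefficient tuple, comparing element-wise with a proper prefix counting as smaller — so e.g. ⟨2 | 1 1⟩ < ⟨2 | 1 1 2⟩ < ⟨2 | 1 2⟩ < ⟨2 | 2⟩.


3 collections generate NE(X_Σ); each relation:

  {1,5}:  v_{1} + v_{5} = v_{4} — sig = ⟨2 | 1⟩
  {4,6}:  v_{4} + v_{6} = v_{2} — sig = ⟨2 | 1⟩
  {0,2,3}:  v_{0} + v_{2} + v_{3} = 0 — sig = ⟨3 | 0⟩

Signatures (|P|; sorted positive RHS coefficients), sorted:
[⟨2 | 1⟩, ⟨2 | 1⟩, ⟨3 | 0⟩]


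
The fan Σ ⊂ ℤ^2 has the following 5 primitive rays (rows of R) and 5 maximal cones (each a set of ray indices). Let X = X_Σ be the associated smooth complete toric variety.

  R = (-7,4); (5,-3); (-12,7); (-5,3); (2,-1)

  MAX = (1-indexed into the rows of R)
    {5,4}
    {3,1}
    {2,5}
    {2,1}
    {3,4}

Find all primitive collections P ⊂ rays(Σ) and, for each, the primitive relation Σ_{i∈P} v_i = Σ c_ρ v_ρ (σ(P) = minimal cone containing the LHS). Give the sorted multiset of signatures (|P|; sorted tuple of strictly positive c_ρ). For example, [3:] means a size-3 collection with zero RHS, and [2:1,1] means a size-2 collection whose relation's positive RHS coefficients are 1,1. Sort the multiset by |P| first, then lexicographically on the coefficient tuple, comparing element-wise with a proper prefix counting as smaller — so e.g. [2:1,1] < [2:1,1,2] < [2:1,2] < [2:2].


5 collections generate NE(X_Σ); each relation:

  {2,4}:  v_{2} + v_{4} = 0  so sig = [2:]
  {1,4}:  v_{1} + v_{4} = v_{3}  so sig = [2:1]
  {1,5}:  v_{1} + v_{5} = v_{4}  so sig = [2:1]
  {2,3}:  v_{2} + v_{3} = v_{1}  so sig = [2:1]
  {3,5}:  v_{3} + v_{5} = 2·v_{4}  so sig = [2:2]

so the primitive-relation signature multiset is
[[2:], [2:1], [2:1], [2:1], [2:2]]


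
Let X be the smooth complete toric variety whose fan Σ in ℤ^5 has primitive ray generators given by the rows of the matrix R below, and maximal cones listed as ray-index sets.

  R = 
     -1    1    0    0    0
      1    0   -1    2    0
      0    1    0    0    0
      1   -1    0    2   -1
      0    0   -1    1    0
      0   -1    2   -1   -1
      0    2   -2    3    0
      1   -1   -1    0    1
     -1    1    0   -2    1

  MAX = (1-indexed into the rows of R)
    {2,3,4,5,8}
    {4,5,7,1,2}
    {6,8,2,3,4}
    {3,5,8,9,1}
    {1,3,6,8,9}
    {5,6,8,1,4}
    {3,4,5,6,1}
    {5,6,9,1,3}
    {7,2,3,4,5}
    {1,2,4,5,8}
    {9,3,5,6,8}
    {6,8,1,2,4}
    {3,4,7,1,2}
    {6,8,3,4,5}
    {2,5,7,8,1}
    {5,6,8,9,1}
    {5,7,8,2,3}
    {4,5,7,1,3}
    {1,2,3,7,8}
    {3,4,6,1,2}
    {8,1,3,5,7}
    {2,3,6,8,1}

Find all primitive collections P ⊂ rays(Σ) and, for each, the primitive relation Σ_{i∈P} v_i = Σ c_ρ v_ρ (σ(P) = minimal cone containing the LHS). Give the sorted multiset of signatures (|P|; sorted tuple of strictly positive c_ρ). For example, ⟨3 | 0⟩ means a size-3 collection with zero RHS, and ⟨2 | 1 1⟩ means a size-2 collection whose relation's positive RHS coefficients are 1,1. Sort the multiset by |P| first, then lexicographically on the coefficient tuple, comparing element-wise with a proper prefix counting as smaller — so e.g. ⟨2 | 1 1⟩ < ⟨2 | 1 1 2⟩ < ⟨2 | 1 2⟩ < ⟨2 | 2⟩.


Primitive collections (9):

  P = {4,9}:  v_{4} + v_{9} = 0  ⇒ sig = ⟨2 | 0⟩
  P = {2,9}:  v_{2} + v_{9} = v_{1} + v_{3} + v_{8}  ⇒ sig = ⟨2 | 1 1 1⟩
  P = {6,7}:  v_{6} + v_{7} = v_{1} + v_{3} + v_{4}  ⇒ sig = ⟨2 | 1 1 1⟩
  P = {7,9}:  v_{7} + v_{9} = 2·v_{1} + 2·v_{3} + v_{5} + v_{8}  ⇒ sig = ⟨2 | 1 1 2 2⟩
  P = {2,5,6}:  v_{2} + v_{5} + v_{6} = v_{4}  ⇒ sig = ⟨3 | 1⟩
  P = {4,7,8}:  v_{4} + v_{7} + v_{8} = 2·v_{2} + v_{5}  ⇒ sig = ⟨3 | 1 2⟩
  P = {1,2,3,5}:  v_{1} + v_{2} + v_{3} + v_{5} = v_{7}  ⇒ sig = ⟨4 | 1⟩
  P = {1,3,4,8}:  v_{1} + v_{3} + v_{4} + v_{8} = v_{2}  ⇒ sig = ⟨4 | 1⟩
  P = {1,3,5,6,8}:  v_{1} + v_{3} + v_{5} + v_{6} + v_{8} = 0  ⇒ sig = ⟨5 | 0⟩

so the primitive-relation signature multiset is
    |P|=2: 4 collections, coeffs (), (1,1,1), (1,1,1), (1,1,2,2)
    |P|=3: 2 collections, coeffs (1), (1,2)
    |P|=4: 2 collections, coeffs (1), (1)
    |P|=5: 1 collection, coeffs ()


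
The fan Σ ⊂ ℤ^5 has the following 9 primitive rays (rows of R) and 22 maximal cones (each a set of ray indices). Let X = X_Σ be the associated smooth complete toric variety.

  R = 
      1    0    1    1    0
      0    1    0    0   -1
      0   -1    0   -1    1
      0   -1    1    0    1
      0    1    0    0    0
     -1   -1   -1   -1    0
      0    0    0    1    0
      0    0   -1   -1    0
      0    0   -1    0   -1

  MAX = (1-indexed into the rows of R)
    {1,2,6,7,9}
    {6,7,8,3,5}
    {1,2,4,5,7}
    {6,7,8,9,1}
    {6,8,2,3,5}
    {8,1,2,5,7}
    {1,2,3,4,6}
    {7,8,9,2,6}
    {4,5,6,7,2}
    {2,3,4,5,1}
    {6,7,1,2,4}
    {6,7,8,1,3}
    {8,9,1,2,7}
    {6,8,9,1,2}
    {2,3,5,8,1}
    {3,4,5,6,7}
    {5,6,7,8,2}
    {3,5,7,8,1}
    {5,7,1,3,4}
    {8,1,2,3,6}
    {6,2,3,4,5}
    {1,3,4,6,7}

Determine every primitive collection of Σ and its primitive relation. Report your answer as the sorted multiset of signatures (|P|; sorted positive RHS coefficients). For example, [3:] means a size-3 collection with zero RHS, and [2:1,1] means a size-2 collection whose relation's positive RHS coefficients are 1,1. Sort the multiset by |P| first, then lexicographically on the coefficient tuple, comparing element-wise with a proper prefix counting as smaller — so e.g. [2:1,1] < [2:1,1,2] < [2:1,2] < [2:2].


The 7 primitive collections of Σ (r=9, n=5):

  • {4,8}:  v_{4} + v_{8} = v_{3} — sig = [2:1]
  • {4,9}:  v_{4} + v_{9} = v_{1} + v_{6} — sig = [2:1,1]
  • {3,9}:  v_{3} + v_{9} = v_{1} + v_{6} + v_{8} — sig = [2:1,1,1]
  • {5,9}:  v_{5} + v_{9} = v_{2} + v_{7} + v_{8} — sig = [2:1,1,1]
  • {1,5,6}:  v_{1} + v_{5} + v_{6} = 0 — sig = [3:]
  • {2,3,7}:  v_{2} + v_{3} + v_{7} = 0 — sig = [3:]
  • {1,2,6,7,8}:  v_{1} + v_{2} + v_{6} + v_{7} + v_{8} = v_{9} — sig = [5:1]

Sorted signature multiset PRS(X):
    [2:1]
    [2:1,1]
    [2:1,1,1]
    [2:1,1,1]
    [3:]
    [3:]
    [5:1]


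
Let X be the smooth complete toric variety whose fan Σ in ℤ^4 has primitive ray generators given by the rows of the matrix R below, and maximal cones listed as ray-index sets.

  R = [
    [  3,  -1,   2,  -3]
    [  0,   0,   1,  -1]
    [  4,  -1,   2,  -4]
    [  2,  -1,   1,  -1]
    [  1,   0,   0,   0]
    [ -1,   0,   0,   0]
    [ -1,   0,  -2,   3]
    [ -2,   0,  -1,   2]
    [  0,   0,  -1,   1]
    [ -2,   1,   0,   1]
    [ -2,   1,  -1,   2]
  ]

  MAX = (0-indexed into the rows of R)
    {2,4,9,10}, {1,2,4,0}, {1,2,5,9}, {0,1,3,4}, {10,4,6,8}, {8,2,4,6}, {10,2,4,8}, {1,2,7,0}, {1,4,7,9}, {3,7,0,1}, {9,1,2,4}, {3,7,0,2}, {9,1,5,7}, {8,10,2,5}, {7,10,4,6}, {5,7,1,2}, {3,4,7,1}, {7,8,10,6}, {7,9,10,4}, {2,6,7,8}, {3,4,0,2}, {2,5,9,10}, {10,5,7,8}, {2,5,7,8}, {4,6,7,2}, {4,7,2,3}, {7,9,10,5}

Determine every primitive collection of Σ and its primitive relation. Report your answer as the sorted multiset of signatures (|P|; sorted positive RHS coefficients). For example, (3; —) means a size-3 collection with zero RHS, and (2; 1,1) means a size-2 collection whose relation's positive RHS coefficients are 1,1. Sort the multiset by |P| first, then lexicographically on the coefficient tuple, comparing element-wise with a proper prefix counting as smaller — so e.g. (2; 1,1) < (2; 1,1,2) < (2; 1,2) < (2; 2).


|primitive collections| = 24. Relations:

  • {1,8}:  v_{1} + v_{8} = 0 — sig = (2; —)
  • {4,5}:  v_{4} + v_{5} = 0 — sig = (2; —)
  • {1,10}:  v_{1} + v_{10} = v_{9} — sig = (2; 1)
  • {8,9}:  v_{8} + v_{9} = v_{10} — sig = (2; 1)
  • {0,10}:  v_{0} + v_{10} = v_{1} + v_{4} — sig = (2; 1,1)
  • {1,6}:  v_{1} + v_{6} = v_{4} + v_{7} — sig = (2; 1,1)
  • {3,5}:  v_{3} + v_{5} = v_{0} + v_{7} — sig = (2; 1,1)
  • {5,6}:  v_{5} + v_{6} = v_{7} + v_{8} — sig = (2; 1,1)
  • {0,5}:  v_{0} + v_{5} = v_{1} + v_{2} + v_{7} — sig = (2; 1,1,1)
  • {0,8}:  v_{0} + v_{8} = v_{2} + v_{4} + v_{7} — sig = (2; 1,1,1)
  • {6,9}:  v_{6} + v_{9} = v_{4} + v_{7} + v_{10} — sig = (2; 1,1,1)
  • {3,10}:  v_{3} + v_{10} = v_{1} + 2·v_{4} + v_{7} — sig = (2; 1,1,2)
  • {0,9}:  v_{0} + v_{9} = 2·v_{1} + v_{4} — sig = (2; 1,2)
  • {0,6}:  v_{0} + v_{6} = v_{2} + 2·v_{4} + 2·v_{7} — sig = (2; 1,2,2)
  • {3,8}:  v_{3} + v_{8} = v_{2} + 2·v_{4} + 2·v_{7} — sig = (2; 1,2,2)
  • {3,9}:  v_{3} + v_{9} = 2·v_{1} + 2·v_{4} + v_{7} — sig = (2; 1,2,2)
  • {3,6}:  v_{3} + v_{6} = v_{2} + 3·v_{4} + 3·v_{7} — sig = (2; 1,3,3)
  • {2,7,10}:  v_{2} + v_{7} + v_{10} = 0 — sig = (3; —)
  • {0,4,7}:  v_{0} + v_{4} + v_{7} = v_{3} — sig = (3; 1)
  • {2,7,9}:  v_{2} + v_{7} + v_{9} = v_{1} — sig = (3; 1)
  • {4,7,8}:  v_{4} + v_{7} + v_{8} = v_{6} — sig = (3; 1)
  • {2,6,10}:  v_{2} + v_{6} + v_{10} = v_{4} + v_{8} — sig = (3; 1,1)
  • {1,2,3}:  v_{1} + v_{2} + v_{3} = 2·v_{0} — sig = (3; 2)
  • {1,2,4,7}:  v_{1} + v_{2} + v_{4} + v_{7} = v_{0} — sig = (4; 1)

Sorted signature multiset PRS(X):
{ (2; —) ×2,  (2; 1) ×2,  (2; 1,1) ×4,  (2; 1,1,1) ×3,  (2; 1,1,2),  (2; 1,2),  (2; 1,2,2) ×3,  (2; 1,3,3),  (3; —),  (3; 1) ×3,  (3; 1,1),  (3; 2),  (4; 1) }


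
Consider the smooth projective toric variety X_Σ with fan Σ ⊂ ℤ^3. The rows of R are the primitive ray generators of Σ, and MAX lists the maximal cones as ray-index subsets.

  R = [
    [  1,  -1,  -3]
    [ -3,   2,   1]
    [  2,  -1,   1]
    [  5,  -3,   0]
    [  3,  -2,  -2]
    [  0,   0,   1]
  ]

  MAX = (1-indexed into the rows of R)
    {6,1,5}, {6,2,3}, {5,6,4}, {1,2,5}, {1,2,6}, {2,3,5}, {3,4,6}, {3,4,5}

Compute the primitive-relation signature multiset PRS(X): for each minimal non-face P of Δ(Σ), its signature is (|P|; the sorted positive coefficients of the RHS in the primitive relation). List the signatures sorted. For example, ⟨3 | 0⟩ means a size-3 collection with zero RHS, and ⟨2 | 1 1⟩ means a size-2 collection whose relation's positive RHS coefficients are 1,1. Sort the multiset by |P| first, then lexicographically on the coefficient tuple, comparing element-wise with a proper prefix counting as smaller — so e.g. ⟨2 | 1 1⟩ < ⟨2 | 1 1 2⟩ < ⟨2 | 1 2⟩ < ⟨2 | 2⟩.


|primitive collections| = 5. Relations:

  P={1,3}:  v_{1} + v_{3} = v_{5} — sig = ⟨2 | 1⟩
  P={2,4}:  v_{2} + v_{4} = v_{3} — sig = ⟨2 | 1⟩
  P={1,4}:  v_{1} + v_{4} = 2·v_{5} + v_{6} — sig = ⟨2 | 1 2⟩
  P={2,5,6}:  v_{2} + v_{5} + v_{6} = 0 — sig = ⟨3 | 0⟩
  P={3,5,6}:  v_{3} + v_{5} + v_{6} = v_{4} — sig = ⟨3 | 1⟩

Signatures (|P|; sorted positive RHS coefficients), sorted:
    ⟨2 | 1⟩
    ⟨2 | 1⟩
    ⟨2 | 1 2⟩
    ⟨3 | 0⟩
    ⟨3 | 1⟩


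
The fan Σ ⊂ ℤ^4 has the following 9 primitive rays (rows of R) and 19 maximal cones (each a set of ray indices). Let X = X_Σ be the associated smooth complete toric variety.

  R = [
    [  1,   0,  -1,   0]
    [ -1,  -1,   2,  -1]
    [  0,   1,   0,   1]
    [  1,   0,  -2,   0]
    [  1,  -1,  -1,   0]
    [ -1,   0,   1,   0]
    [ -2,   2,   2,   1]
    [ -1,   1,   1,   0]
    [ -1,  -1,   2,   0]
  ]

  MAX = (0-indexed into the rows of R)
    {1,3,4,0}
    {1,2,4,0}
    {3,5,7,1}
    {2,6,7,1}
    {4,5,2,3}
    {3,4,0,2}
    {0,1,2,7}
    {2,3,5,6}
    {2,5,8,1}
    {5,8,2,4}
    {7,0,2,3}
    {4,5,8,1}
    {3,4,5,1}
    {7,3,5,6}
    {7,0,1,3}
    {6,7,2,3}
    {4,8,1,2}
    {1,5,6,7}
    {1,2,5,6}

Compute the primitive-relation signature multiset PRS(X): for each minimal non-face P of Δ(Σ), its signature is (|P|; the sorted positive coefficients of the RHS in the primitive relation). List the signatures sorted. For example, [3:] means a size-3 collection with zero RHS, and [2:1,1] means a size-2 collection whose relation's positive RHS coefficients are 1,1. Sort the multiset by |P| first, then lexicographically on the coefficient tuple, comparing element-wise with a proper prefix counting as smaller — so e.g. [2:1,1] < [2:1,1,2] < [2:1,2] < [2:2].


Minimal non-faces — 12 found among 9 rays, 19 max cones:

  P={0,5}:  v_{0} + v_{5} = 0 ; sig = [2:]
  P={4,7}:  v_{4} + v_{7} = 0 ; sig = [2:]
  P={0,6}:  v_{0} + v_{6} = v_{2} + v_{7} ; sig = [2:1,1]
  P={3,8}:  v_{3} + v_{8} = v_{4} + v_{5} ; sig = [2:1,1]
  P={4,6}:  v_{4} + v_{6} = v_{2} + v_{5} ; sig = [2:1,1]
  P={0,8}:  v_{0} + v_{8} = v_{1} + v_{2} + v_{4} ; sig = [2:1,1,1]
  P={7,8}:  v_{7} + v_{8} = v_{1} + v_{2} + v_{5} ; sig = [2:1,1,1]
  P={6,8}:  v_{6} + v_{8} = v_{1} + 2·v_{2} + 2·v_{5} ; sig = [2:1,2,2]
  P={1,2,3}:  v_{1} + v_{2} + v_{3} = 0 ; sig = [3:]
  P={2,5,7}:  v_{2} + v_{5} + v_{7} = v_{6} ; sig = [3:1]
  P={1,3,6}:  v_{1} + v_{3} + v_{6} = v_{5} + v_{7} ; sig = [3:1,1]
  P={1,2,4,5}:  v_{1} + v_{2} + v_{4} + v_{5} = v_{8} ; sig = [4:1]

so the primitive-relation signature multiset is
[[2:], [2:], [2:1,1], [2:1,1], [2:1,1], [2:1,1,1], [2:1,1,1], [2:1,2,2], [3:], [3:1], [3:1,1], [4:1]]


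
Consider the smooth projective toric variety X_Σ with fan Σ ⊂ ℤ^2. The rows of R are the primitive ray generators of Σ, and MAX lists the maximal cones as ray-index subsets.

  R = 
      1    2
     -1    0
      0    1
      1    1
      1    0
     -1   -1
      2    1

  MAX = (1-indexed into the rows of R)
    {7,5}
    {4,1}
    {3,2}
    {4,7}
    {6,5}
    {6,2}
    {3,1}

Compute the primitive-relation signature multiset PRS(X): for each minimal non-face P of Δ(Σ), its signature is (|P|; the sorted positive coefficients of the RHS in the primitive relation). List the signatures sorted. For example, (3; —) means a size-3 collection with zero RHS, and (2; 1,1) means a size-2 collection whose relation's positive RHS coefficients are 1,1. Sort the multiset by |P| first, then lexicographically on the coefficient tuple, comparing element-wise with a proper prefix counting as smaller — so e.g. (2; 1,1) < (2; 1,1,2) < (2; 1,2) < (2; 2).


Σ has 14 primitive collections:

  {2,5}:  v_{2} + v_{5} = 0 ; sig = (2; —)
  {4,6}:  v_{4} + v_{6} = 0 ; sig = (2; —)
  {1,6}:  v_{1} + v_{6} = v_{3} ; sig = (2; 1)
  {2,4}:  v_{2} + v_{4} = v_{3} ; sig = (2; 1)
  {2,7}:  v_{2} + v_{7} = v_{4} ; sig = (2; 1)
  {3,4}:  v_{3} + v_{4} = v_{1} ; sig = (2; 1)
  {3,5}:  v_{3} + v_{5} = v_{4} ; sig = (2; 1)
  {3,6}:  v_{3} + v_{6} = v_{2} ; sig = (2; 1)
  {4,5}:  v_{4} + v_{5} = v_{7} ; sig = (2; 1)
  {6,7}:  v_{6} + v_{7} = v_{5} ; sig = (2; 1)
  {1,2}:  v_{1} + v_{2} = 2·v_{3} ; sig = (2; 2)
  {1,5}:  v_{1} + v_{5} = 2·v_{4} ; sig = (2; 2)
  {3,7}:  v_{3} + v_{7} = 2·v_{4} ; sig = (2; 2)
  {1,7}:  v_{1} + v_{7} = 3·v_{4} ; sig = (2; 3)

Hence PRS(X_Σ) =
{ (2; —) ×2,  (2; 1) ×8,  (2; 2) ×3,  (2; 3) }


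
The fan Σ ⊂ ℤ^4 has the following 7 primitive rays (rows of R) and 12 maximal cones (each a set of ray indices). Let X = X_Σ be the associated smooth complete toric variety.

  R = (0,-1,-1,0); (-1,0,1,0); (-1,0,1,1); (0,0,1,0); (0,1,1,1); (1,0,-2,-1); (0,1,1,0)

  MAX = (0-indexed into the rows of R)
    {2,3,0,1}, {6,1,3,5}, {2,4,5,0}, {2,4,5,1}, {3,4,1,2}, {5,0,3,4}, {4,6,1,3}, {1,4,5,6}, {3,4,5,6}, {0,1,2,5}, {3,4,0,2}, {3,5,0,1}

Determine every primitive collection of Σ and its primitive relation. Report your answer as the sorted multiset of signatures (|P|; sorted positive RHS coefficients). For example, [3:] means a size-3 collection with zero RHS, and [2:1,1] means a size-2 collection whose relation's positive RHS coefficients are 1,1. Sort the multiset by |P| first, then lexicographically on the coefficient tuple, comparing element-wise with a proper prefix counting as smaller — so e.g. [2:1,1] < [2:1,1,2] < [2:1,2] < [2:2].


Primitive collections (5):

  • {0,6}:  v_{0} + v_{6} = 0  →  sig = [2:]
  • {2,6}:  v_{2} + v_{6} = v_{1} + v_{4}  →  sig = [2:1,1]
  • {2,3,5}:  v_{2} + v_{3} + v_{5} = 0  →  sig = [3:]
  • {0,1,4}:  v_{0} + v_{1} + v_{4} = v_{2}  →  sig = [3:1]
  • {1,3,4,5}:  v_{1} + v_{3} + v_{4} + v_{5} = v_{6}  →  sig = [4:1]

Hence PRS(X_Σ) =
[[2:], [2:1,1], [3:], [3:1], [4:1]]


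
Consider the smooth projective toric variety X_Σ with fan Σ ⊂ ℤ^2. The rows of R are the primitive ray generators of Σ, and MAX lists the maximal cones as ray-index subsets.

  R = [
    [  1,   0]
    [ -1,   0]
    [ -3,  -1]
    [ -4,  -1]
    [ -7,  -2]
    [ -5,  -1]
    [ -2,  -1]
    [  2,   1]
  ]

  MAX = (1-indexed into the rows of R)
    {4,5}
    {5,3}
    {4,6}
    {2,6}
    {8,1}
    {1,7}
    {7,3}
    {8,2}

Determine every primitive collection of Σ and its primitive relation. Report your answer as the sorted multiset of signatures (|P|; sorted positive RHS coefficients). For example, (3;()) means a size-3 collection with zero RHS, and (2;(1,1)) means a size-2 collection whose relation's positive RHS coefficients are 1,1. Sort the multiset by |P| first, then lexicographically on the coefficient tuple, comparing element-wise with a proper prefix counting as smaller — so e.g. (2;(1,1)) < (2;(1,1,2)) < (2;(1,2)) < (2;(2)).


20 collections generate NE(X_Σ); each relation:

  • {1,2}:  v_{1} + v_{2} = 0  ⇒ sig = (2;())
  • {7,8}:  v_{7} + v_{8} = 0  ⇒ sig = (2;())
  • {1,3}:  v_{1} + v_{3} = v_{7}  ⇒ sig = (2;(1))
  • {1,4}:  v_{1} + v_{4} = v_{3}  ⇒ sig = (2;(1))
  • {1,6}:  v_{1} + v_{6} = v_{4}  ⇒ sig = (2;(1))
  • {2,3}:  v_{2} + v_{3} = v_{4}  ⇒ sig = (2;(1))
  • {2,4}:  v_{2} + v_{4} = v_{6}  ⇒ sig = (2;(1))
  • {2,7}:  v_{2} + v_{7} = v_{3}  ⇒ sig = (2;(1))
  • {3,4}:  v_{3} + v_{4} = v_{5}  ⇒ sig = (2;(1))
  • {3,8}:  v_{3} + v_{8} = v_{2}  ⇒ sig = (2;(1))
  • {5,8}:  v_{5} + v_{8} = v_{6}  ⇒ sig = (2;(1))
  • {6,7}:  v_{6} + v_{7} = v_{5}  ⇒ sig = (2;(1))
  • {1,5}:  v_{1} + v_{5} = 2·v_{3}  ⇒ sig = (2;(2))
  • {2,5}:  v_{2} + v_{5} = 2·v_{4}  ⇒ sig = (2;(2))
  • {3,6}:  v_{3} + v_{6} = 2·v_{4}  ⇒ sig = (2;(2))
  • {4,7}:  v_{4} + v_{7} = 2·v_{3}  ⇒ sig = (2;(2))
  • {4,8}:  v_{4} + v_{8} = 2·v_{2}  ⇒ sig = (2;(2))
  • {5,6}:  v_{5} + v_{6} = 3·v_{4}  ⇒ sig = (2;(3))
  • {5,7}:  v_{5} + v_{7} = 3·v_{3}  ⇒ sig = (2;(3))
  • {6,8}:  v_{6} + v_{8} = 3·v_{2}  ⇒ sig = (2;(3))

Signatures (|P|; sorted positive RHS coefficients), sorted:
    |P|=2: 20 collections, coeffs (), (), (1), (1), (1), (1), (1), (1), (1), (1), (1), (1), (2), (2), (2), (2), (2), (3), (3), (3)


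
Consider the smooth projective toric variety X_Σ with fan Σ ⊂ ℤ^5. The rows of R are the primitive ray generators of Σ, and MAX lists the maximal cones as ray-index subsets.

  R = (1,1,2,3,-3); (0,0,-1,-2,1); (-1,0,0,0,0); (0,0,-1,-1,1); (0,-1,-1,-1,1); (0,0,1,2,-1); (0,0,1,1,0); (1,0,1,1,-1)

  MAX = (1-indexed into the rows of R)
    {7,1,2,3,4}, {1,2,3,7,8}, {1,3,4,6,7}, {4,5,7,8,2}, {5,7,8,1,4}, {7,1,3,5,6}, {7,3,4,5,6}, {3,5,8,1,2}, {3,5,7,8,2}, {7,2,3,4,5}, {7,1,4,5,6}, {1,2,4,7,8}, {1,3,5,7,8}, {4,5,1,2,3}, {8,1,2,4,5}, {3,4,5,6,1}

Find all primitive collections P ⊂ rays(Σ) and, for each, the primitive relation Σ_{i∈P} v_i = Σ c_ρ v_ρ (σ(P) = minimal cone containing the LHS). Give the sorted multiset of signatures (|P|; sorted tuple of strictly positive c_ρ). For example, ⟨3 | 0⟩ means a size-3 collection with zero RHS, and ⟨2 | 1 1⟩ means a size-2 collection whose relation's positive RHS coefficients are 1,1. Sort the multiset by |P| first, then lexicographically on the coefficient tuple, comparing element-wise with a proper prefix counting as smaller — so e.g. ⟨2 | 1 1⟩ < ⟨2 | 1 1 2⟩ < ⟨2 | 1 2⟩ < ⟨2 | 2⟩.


Σ has 5 primitive collections:

  P={2,6}:  v_{2} + v_{6} = 0  ⟹  sig = ⟨2 | 0⟩
  P={6,8}:  v_{6} + v_{8} = v_{1} + v_{5} + v_{7}  ⟹  sig = ⟨2 | 1 1 1⟩
  P={3,4,8}:  v_{3} + v_{4} + v_{8} = 0  ⟹  sig = ⟨3 | 0⟩
  P={1,2,5,7}:  v_{1} + v_{2} + v_{5} + v_{7} = v_{8}  ⟹  sig = ⟨4 | 1⟩
  P={1,3,4,5,7}:  v_{1} + v_{3} + v_{4} + v_{5} + v_{7} = v_{6}  ⟹  sig = ⟨5 | 1⟩

Signatures (|P|; sorted positive RHS coefficients), sorted:
    ⟨2 | 0⟩
    ⟨2 | 1 1 1⟩
    ⟨3 | 0⟩
    ⟨4 | 1⟩
    ⟨5 | 1⟩


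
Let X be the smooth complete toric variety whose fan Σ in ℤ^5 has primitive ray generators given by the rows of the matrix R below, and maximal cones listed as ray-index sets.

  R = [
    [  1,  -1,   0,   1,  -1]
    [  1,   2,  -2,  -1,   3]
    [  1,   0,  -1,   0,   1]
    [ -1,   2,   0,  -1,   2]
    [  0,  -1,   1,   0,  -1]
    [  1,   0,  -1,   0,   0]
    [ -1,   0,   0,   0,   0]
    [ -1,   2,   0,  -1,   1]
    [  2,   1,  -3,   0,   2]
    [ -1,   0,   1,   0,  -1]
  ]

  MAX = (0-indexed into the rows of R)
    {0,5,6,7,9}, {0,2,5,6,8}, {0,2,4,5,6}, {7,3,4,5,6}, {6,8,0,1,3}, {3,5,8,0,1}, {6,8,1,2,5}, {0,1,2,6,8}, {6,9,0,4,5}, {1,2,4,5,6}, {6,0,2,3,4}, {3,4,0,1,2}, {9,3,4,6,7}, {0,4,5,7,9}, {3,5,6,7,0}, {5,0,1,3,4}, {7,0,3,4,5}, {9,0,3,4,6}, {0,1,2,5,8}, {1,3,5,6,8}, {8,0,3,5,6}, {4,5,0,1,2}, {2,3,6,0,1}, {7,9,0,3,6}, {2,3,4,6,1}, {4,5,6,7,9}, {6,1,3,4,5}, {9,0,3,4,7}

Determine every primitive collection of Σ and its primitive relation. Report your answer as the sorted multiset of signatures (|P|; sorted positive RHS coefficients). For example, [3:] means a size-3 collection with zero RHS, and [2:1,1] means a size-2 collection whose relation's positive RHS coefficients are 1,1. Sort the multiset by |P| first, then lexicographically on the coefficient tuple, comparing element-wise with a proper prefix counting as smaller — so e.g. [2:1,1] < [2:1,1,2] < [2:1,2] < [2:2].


14 minimal non-faces of Δ(Σ) (on 10 rays):

  P={2,9}:  v_{2} + v_{9} = 0 ; sig = [2:]
  P={1,9}:  v_{1} + v_{9} = v_{3} + v_{5} ; sig = [2:1,1]
  P={2,7}:  v_{2} + v_{7} = v_{3} + v_{5} ; sig = [2:1,1]
  P={4,8}:  v_{4} + v_{8} = v_{2} + v_{5} ; sig = [2:1,1]
  P={8,9}:  v_{8} + v_{9} = v_{0} + v_{3} + 2·v_{5} + v_{6} ; sig = [2:1,1,1,2]
  P={7,8}:  v_{7} + v_{8} = v_{0} + 2·v_{3} + 3·v_{5} + v_{6} ; sig = [2:1,1,2,3]
  P={1,7}:  v_{1} + v_{7} = 2·v_{3} + 2·v_{5} ; sig = [2:2,2]
  P={2,3,5}:  v_{2} + v_{3} + v_{5} = v_{1} ; sig = [3:1]
  P={3,5,9}:  v_{3} + v_{5} + v_{9} = v_{7} ; sig = [3:1]
  P={2,3,8}:  v_{2} + v_{3} + v_{8} = v_{0} + 2·v_{1} + v_{6} ; sig = [3:1,1,2]
  P={0,1,4,6}:  v_{0} + v_{1} + v_{4} + v_{6} = v_{2} ; sig = [4:1]
  P={0,1,5,6}:  v_{0} + v_{1} + v_{5} + v_{6} = v_{8} ; sig = [4:1]
  P={0,4,6,7}:  v_{0} + v_{4} + v_{6} + v_{7} = v_{9} ; sig = [4:1]
  P={0,3,4,5,6}:  v_{0} + v_{3} + v_{4} + v_{5} + v_{6} = 0 ; sig = [5:]

so the primitive-relation signature multiset is
[[2:], [2:1,1], [2:1,1], [2:1,1], [2:1,1,1,2], [2:1,1,2,3], [2:2,2], [3:1], [3:1], [3:1,1,2], [4:1], [4:1], [4:1], [5:]]
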